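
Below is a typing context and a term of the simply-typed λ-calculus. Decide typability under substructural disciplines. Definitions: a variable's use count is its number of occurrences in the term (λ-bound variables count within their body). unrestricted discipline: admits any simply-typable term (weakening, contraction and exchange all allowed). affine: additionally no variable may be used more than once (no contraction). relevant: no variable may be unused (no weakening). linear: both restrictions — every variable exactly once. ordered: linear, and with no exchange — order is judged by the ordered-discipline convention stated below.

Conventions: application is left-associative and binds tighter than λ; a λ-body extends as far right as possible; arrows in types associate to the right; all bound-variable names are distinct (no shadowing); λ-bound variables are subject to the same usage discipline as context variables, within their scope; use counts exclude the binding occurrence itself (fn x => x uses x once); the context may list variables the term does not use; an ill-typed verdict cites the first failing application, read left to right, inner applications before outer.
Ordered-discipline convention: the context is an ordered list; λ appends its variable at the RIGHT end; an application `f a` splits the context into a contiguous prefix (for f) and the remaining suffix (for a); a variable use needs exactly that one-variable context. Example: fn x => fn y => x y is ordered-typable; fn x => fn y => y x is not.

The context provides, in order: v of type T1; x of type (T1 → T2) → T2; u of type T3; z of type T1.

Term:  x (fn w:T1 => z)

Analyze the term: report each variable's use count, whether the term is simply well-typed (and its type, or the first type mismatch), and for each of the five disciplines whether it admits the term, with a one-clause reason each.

use counts: v=0, x=1, u=0, z=1, w [bound]=0
order of uses: x, z
typing: ill-typed: an argument T1 → T1 mismatches the expected T1 → T2
ordered: ✗, fails simple typing
linear: ✗, a type mismatch blocks all five
affine: ✗, the type mismatch rejects it
relevant: ✗, not simply typable
unrestricted: ✗, fails simple typing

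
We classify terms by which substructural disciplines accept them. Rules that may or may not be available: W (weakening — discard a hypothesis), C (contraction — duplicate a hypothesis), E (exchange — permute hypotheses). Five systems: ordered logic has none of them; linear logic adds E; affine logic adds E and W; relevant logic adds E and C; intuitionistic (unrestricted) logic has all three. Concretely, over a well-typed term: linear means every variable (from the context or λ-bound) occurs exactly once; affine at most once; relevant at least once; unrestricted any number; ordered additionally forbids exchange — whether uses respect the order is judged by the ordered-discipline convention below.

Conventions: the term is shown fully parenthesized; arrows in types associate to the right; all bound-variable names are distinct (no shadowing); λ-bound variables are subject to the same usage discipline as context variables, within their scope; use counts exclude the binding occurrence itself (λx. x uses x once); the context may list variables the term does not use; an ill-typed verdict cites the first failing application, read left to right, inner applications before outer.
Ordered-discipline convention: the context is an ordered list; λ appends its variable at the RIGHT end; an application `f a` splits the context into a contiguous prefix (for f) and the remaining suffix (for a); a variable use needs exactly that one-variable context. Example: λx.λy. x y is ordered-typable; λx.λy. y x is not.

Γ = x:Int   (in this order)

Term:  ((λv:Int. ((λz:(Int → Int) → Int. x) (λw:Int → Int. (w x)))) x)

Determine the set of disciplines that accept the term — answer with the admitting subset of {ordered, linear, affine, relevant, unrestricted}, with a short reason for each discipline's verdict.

accepted by: unrestricted
use counts: x ×3; v (λ-bound) ×0; z (λ-bound) ×0; w (λ-bound) ×1
use order (left to right): x, w, x, x
typing: well-typed at Int
ordered: ✗ — needs contraction — x ×3; v, z left unused
linear: ✗ — needs contraction — x ×3; v, z left unused
affine: ✗ — needs contraction — x ×3
relevant: ✗ — v, z left unused
unrestricted: ✓ — simply typable at Int; W, C, E all held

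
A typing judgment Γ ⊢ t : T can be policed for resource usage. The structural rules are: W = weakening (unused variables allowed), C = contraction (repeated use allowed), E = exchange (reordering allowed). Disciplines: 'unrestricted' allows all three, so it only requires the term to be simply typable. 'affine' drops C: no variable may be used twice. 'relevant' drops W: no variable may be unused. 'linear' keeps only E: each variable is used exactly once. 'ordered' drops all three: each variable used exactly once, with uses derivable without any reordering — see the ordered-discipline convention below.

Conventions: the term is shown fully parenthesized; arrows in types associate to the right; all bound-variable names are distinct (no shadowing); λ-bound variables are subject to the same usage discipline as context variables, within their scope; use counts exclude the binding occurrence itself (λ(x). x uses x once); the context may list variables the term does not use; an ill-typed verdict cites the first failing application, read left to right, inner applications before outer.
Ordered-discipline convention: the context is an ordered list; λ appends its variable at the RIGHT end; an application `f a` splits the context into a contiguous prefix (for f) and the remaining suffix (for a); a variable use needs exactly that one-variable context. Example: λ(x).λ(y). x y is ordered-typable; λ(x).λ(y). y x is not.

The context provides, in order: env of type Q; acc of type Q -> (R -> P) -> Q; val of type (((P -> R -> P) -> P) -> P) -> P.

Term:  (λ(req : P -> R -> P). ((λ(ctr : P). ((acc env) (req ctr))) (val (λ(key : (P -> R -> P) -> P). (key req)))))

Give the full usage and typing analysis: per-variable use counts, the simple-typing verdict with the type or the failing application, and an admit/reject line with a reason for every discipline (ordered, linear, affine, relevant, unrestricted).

use counts: env: 1; acc: 1; val: 1; req [bound]: 2; ctr [bound]: 1; key [bound]: 1
order of uses: acc, env, req, ctr, val, key, req
typing: ✓ — (P -> R -> P) -> Q
ordered: ✗ — uses contraction: req ×2
linear: ✗ — uses contraction: req ×2
affine: ✗ — uses contraction: req ×2
relevant: ✓ — at least one use each (env, acc, val, req, ctr, key)
unrestricted: ✓ — typability at (P -> R -> P) -> Q is all that's needed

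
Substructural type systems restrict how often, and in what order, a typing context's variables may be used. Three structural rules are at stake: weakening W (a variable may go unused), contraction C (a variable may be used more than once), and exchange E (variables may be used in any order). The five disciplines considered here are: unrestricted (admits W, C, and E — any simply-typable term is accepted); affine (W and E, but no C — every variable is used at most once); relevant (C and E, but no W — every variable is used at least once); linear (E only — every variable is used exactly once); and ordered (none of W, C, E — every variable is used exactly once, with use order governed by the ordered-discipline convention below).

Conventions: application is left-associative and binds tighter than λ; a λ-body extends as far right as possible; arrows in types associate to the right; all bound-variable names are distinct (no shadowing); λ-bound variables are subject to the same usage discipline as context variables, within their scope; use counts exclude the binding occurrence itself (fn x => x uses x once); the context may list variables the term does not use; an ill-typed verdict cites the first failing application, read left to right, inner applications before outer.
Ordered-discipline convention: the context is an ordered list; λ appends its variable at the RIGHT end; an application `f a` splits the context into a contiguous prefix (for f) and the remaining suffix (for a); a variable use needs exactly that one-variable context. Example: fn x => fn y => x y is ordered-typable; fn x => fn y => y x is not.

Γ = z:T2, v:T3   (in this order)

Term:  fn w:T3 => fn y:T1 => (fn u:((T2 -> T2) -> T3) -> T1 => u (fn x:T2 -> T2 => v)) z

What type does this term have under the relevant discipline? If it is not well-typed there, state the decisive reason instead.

not well-typed under relevant — a type mismatch blocks all five
counts: z: 1×; v: 1×; w (λ-bound): 0×; y (λ-bound): 0×; u (λ-bound): 1×; x (λ-bound): 0×
left-to-right use order: u, v, z
typing: ill-typed: an argument T2 mismatches the expected ((T2 -> T2) -> T3) -> T1
all disciplines: ordered ✗, linear ✗, affine ✗, relevant ✗, unrestricted ✗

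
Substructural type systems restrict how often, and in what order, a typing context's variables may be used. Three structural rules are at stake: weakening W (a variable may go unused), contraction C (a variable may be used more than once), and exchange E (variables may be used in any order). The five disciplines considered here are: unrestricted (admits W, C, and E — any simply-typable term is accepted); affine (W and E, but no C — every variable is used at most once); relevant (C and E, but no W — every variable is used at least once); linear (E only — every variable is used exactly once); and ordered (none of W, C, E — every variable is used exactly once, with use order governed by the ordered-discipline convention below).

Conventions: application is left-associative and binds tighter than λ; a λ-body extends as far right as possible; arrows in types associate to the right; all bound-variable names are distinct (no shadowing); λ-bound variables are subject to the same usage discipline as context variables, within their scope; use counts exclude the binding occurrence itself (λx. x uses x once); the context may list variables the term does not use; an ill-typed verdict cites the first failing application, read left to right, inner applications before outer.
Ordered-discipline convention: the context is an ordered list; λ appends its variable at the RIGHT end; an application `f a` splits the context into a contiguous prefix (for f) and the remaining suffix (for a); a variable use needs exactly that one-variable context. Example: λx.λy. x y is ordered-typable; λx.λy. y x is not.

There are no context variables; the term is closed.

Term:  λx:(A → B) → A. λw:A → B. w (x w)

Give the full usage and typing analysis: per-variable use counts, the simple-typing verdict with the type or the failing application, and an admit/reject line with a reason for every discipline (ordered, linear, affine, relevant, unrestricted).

variable uses: x (bound): 1, w (bound): 2
use order (left to right): w, x, w
typing: well-typed — term : ((A → B) → A) → (A → B) → B
ordered ✗ (uses contraction: w ×2)
linear ✗ (uses contraction: w ×2)
affine ✗ (uses contraction: w ×2)
relevant ✓ (none of x, w goes unused)
unrestricted ✓ (type-checks (((A → B) → A) → (A → B) → B) and nothing is barred)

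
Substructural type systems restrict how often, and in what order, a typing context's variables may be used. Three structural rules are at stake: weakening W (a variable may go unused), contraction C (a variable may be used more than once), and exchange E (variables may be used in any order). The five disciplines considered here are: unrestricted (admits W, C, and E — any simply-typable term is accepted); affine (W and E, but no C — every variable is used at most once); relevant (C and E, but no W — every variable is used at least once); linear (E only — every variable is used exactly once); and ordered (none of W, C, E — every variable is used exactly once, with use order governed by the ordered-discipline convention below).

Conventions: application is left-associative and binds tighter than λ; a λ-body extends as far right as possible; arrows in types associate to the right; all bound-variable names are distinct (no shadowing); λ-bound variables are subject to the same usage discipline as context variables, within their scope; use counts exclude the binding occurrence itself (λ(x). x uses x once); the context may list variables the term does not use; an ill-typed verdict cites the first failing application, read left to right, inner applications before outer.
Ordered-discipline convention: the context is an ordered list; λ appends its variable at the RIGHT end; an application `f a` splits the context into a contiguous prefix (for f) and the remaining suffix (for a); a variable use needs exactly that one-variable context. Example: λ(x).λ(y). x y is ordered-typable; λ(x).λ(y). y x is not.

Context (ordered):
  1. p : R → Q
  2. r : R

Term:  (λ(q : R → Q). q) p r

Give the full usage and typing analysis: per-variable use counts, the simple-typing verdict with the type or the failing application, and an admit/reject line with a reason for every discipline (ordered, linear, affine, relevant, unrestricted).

usage: p ×1, r ×1, q (bound) ×1
left-to-right use order: q, p, r
typing: the term checks, with type Q
ordered: ✓, one use each (p, r, q); ordered split holds
linear: ✓, exactly-once usage across p, r, q
affine: ✓, at most one use each (p, r, q)
relevant: ✓, none of p, r, q goes unused
unrestricted: ✓, typability at Q is all that's needed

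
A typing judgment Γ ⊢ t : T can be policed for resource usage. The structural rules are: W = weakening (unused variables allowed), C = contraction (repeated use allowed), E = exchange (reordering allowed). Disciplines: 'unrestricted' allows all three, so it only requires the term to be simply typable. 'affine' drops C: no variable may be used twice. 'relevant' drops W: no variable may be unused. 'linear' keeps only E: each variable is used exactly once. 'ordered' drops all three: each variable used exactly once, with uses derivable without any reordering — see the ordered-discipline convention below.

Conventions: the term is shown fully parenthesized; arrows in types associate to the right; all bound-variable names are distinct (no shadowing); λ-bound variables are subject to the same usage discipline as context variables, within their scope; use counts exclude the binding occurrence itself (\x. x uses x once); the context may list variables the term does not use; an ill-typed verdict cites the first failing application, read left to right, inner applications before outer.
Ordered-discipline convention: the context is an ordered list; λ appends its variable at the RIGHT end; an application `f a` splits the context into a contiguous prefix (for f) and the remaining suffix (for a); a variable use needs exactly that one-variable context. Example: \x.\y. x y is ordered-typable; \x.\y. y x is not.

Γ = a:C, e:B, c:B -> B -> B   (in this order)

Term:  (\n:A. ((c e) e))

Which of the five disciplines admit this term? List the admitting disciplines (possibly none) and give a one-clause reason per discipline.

admitted by: unrestricted
usage: a=0; e=2; c=1; n [bound]=0
use order (left to right): c, e, e
typing: well-typed at A -> B
ordered ✗ (needs contraction — e ×2; unused: a, n — weakening required)
linear ✗ (needs contraction — e ×2; unused: a, n — weakening required)
affine ✗ (needs contraction — e ×2)
relevant ✗ (unused: a, n — weakening required)
unrestricted ✓ (simply typable at A -> B; W, C, E all held)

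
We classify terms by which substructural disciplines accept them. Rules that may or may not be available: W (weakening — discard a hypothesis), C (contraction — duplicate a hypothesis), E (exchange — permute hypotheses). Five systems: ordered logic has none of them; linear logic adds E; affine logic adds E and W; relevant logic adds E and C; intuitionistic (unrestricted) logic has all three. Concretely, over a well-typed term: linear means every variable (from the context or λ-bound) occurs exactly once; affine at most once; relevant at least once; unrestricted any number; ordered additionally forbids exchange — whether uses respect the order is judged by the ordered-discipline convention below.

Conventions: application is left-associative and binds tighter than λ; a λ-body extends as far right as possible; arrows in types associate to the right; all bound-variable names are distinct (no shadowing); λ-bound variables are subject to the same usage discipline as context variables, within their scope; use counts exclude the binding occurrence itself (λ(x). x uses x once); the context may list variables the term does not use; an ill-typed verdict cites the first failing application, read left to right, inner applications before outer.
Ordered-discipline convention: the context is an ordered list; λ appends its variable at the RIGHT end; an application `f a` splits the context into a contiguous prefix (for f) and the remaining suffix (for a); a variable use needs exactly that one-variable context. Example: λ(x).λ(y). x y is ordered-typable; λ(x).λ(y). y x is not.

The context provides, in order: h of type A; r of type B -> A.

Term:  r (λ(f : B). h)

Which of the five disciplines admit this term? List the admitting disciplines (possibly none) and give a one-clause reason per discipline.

admitted in: none
counts: h: 1×, r: 1×, f (λ-bound): 0×
uses in reading order: r, h
typing: ill-typed: an argument B -> A mismatches the expected B
ordered: ✗ — not simply typable
linear: ✗ — fails simple typing
affine: ✗ — a type mismatch blocks all five
relevant: ✗ — the type mismatch rejects it
unrestricted: ✗ — not simply typable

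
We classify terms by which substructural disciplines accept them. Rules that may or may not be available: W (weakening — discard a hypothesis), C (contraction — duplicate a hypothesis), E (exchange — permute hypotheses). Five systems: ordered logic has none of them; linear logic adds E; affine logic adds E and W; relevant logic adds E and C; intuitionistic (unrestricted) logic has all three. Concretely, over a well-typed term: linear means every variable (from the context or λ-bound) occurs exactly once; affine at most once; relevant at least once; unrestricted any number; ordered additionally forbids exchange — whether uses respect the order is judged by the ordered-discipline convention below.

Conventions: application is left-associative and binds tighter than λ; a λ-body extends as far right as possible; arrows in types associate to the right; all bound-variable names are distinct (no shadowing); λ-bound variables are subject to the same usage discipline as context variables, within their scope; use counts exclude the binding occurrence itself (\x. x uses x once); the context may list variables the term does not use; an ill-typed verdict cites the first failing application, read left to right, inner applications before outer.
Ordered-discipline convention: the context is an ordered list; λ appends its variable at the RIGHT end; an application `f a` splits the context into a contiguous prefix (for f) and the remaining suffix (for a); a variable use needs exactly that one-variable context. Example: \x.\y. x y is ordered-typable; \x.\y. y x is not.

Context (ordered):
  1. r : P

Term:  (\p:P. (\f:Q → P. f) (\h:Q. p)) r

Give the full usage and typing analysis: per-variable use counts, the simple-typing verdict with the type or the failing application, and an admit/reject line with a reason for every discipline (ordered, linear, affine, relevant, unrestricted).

variable uses: r: 1; p (bound): 1; f (bound): 1; h (bound): 0
order of uses: f, p, r
typing: well-typed at Q → P
ordered ✗ (h left unused)
linear ✗ (h left unused)
affine ✓ (no duplicate uses among r, p, f, h)
relevant ✗ (h left unused)
unrestricted ✓ (well-typed at Q → P; no restrictions here)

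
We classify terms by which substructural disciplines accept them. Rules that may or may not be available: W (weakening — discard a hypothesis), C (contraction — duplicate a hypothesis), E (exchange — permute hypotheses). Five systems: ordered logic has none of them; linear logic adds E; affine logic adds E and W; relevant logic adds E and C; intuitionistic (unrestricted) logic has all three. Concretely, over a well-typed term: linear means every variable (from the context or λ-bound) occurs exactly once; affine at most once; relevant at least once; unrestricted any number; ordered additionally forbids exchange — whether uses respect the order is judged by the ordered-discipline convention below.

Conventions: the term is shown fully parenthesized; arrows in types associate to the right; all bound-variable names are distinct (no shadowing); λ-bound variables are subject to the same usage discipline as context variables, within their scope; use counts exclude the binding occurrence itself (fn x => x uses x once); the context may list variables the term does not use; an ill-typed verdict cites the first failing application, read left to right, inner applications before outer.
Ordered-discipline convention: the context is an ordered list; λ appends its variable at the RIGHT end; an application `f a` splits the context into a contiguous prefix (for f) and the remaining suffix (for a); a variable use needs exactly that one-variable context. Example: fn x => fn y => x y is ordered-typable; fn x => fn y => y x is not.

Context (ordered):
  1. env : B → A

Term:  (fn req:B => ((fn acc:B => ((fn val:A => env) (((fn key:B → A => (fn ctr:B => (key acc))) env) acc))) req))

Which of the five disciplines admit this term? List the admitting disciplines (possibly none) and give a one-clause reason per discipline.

admitted by: unrestricted
usage: env ×2; req [bound] ×1; acc [bound] ×2; val [bound] ×0; key [bound] ×1; ctr [bound] ×0
use order (left to right): env, key, acc, env, acc, req
typing: ✓ — B → B → A
ordered: ✗, env ×2, acc ×2 used more than once (contraction); val, ctr left unused
linear: ✗, env ×2, acc ×2 used more than once (contraction); val, ctr left unused
affine: ✗, env ×2, acc ×2 used more than once (contraction)
relevant: ✗, val, ctr left unused
unrestricted: ✓, well-typed at B → B → A; no restrictions here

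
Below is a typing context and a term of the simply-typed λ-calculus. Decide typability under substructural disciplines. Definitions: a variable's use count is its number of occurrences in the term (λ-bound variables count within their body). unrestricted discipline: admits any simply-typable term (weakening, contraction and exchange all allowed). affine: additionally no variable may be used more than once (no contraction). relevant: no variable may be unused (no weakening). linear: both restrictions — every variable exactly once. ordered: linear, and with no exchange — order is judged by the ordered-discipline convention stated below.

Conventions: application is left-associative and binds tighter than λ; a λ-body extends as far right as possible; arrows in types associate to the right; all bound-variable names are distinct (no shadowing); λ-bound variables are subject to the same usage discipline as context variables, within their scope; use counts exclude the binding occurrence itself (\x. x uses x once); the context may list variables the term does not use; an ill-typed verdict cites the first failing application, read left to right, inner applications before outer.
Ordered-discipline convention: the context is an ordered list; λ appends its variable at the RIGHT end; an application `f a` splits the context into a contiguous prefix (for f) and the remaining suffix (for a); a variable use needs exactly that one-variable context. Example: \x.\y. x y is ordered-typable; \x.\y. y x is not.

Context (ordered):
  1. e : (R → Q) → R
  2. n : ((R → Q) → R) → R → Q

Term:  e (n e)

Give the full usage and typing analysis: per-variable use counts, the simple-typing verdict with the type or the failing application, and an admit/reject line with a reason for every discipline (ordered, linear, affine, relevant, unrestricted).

variable uses: e: 2; n: 1
left-to-right use order: e, n, e
typing: ✓ — R
ordered: ✗, uses contraction: e ×2
linear: ✗, uses contraction: e ×2
affine: ✗, uses contraction: e ×2
relevant: ✓, e, n: all used, weakening unneeded
unrestricted: ✓, well-typed at R; no restrictions here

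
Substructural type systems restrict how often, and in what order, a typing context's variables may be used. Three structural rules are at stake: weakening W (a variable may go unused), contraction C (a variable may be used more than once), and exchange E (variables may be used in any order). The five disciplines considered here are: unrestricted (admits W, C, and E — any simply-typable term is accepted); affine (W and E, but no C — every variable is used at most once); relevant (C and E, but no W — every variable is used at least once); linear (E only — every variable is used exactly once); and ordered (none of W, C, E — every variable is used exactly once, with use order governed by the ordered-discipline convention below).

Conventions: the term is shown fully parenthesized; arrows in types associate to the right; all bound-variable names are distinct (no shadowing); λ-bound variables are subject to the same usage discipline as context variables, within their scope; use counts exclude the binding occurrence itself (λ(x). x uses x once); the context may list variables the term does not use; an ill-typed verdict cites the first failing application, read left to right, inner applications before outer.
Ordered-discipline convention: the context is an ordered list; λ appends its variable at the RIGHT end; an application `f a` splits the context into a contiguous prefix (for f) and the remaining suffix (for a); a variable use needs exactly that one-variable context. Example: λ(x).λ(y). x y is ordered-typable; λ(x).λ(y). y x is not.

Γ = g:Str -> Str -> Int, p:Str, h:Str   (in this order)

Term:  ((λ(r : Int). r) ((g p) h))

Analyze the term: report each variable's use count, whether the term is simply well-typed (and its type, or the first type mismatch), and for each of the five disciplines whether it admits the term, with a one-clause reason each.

counts: g ×1; p ×1; h ×1; r [bound] ×1
uses in reading order: r, g, p, h
typing: the term checks, with type Int
ordered: ✓, g, p, h, r once each; derivable with no W/C/E
linear: ✓, exactly-once usage across g, p, h, r
affine: ✓, at most one use each (g, p, h, r)
relevant: ✓, none of g, p, h, r goes unused
unrestricted: ✓, well-typed at Int; no restrictions here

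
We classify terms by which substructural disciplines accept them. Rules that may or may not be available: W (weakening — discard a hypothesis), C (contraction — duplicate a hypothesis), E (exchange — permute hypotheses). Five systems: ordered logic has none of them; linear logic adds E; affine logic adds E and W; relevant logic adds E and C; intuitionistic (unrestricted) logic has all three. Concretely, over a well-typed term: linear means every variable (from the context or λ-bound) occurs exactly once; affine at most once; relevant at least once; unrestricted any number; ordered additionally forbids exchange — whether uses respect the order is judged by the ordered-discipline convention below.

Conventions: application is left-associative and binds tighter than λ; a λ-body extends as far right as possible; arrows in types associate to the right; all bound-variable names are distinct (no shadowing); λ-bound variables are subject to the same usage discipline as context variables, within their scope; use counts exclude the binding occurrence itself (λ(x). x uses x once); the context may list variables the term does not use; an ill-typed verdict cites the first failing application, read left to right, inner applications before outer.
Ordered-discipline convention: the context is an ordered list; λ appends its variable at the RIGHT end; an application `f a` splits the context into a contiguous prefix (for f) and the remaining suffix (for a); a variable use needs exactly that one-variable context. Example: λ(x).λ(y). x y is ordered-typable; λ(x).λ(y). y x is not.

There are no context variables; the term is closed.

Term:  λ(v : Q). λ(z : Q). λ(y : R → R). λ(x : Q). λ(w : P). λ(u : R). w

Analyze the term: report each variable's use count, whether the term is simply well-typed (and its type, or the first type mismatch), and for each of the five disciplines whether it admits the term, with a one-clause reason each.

use counts: v (bound) ×0, z (bound) ×0, y (bound) ×0, x (bound) ×0, w (bound) ×1, u (bound) ×0
uses in reading order: w
typing: ✓ — Q → Q → (R → R) → Q → P → R → P
ordered ✗ (unused: v, z, y, x, u — weakening required)
linear ✗ (unused: v, z, y, x, u — weakening required)
affine ✓ (at most one use each (v, z, y, x, w, u))
relevant ✗ (unused: v, z, y, x, u — weakening required)
unrestricted ✓ (simply typable at Q → Q → (R → R) → Q → P → R → P; W, C, E all held)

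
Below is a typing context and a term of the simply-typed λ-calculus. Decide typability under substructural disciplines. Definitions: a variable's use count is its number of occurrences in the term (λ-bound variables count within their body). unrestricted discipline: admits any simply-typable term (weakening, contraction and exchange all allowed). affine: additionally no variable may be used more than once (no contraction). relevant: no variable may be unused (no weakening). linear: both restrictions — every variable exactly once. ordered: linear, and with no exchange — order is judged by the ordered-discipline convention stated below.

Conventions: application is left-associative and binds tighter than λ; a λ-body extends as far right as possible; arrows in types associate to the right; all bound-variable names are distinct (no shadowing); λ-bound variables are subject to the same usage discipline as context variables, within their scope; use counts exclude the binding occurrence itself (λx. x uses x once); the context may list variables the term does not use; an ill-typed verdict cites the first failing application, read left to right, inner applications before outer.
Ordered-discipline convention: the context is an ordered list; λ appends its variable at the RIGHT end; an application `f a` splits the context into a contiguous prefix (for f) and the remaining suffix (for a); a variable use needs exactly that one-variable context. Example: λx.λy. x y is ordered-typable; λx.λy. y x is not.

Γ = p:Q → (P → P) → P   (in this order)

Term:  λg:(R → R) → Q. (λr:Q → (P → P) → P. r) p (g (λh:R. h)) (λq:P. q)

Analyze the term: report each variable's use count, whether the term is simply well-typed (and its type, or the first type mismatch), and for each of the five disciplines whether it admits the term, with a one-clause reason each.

variable uses: p: 1×, g [bound]: 1×, r [bound]: 1×, h [bound]: 1×, q [bound]: 1×
order of uses: r, p, g, h, q
typing: well-typed at ((R → R) → Q) → P
ordered: ✓, p, g, r, h, q once each; derivable with no W/C/E
linear: ✓, exactly-once usage across p, g, r, h, q
affine: ✓, no duplicate uses among p, g, r, h, q
relevant: ✓, every one of p, g, r, h, q appears
unrestricted: ✓, typability at ((R → R) → Q) → P is all that's needed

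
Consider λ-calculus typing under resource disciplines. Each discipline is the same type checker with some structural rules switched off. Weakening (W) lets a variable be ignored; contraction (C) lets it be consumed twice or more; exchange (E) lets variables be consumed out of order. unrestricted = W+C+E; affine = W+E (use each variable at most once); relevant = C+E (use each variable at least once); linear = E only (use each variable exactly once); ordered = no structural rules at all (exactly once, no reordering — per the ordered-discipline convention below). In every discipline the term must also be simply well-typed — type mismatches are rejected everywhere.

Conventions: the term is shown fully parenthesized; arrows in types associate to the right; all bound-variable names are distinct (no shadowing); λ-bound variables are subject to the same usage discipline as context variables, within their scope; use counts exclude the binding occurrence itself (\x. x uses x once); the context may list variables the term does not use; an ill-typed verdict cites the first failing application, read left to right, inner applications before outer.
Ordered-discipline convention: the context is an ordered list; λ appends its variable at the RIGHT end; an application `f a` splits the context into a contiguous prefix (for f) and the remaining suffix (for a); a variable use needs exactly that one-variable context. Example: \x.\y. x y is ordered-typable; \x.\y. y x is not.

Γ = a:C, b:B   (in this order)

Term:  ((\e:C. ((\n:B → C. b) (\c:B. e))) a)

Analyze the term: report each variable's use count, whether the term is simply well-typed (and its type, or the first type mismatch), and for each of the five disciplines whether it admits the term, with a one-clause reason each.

variable uses: a: 1; b: 1; e (bound): 1; n (bound): 0; c (bound): 0
uses in reading order: b, e, a
typing: well-typed at B
ordered ✗ (n, c left unused)
linear ✗ (n, c left unused)
affine ✓ (at most one use each (a, b, e, n, c))
relevant ✗ (n, c left unused)
unrestricted ✓ (well-typed at B; no restrictions here)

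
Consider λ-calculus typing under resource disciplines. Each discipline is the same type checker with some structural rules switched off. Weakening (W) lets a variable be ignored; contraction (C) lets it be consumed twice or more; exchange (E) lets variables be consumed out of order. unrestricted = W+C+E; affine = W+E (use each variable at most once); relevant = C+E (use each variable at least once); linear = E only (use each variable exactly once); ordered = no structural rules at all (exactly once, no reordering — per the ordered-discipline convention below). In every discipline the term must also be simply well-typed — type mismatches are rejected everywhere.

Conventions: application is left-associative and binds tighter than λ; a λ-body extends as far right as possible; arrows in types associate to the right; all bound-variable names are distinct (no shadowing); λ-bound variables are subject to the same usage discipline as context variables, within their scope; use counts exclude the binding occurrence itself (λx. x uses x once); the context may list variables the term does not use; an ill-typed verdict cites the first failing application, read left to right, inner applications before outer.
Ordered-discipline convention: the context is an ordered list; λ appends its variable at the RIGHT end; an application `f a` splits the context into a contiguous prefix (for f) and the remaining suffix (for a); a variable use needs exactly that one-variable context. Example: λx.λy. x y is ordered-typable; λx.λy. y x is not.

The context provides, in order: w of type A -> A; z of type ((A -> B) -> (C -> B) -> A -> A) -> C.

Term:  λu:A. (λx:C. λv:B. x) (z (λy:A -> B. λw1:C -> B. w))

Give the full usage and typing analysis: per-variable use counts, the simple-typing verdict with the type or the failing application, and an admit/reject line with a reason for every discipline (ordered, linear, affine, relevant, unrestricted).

usage: w: 1×, z: 1×, u (λ-bound): 0×, x (λ-bound): 1×, v (λ-bound): 0×, y (λ-bound): 0×, w1 (λ-bound): 0×
left-to-right use order: x, z, w
typing: ✓ — A -> B -> C
ordered: ✗ — needs weakening: u, v, y, w1 unused
linear: ✗ — needs weakening: u, v, y, w1 unused
affine: ✓ — no duplicate uses among w, z, u, x, v, y, w1
relevant: ✗ — needs weakening: u, v, y, w1 unused
unrestricted: ✓ — simply typable at A -> B -> C; W, C, E all held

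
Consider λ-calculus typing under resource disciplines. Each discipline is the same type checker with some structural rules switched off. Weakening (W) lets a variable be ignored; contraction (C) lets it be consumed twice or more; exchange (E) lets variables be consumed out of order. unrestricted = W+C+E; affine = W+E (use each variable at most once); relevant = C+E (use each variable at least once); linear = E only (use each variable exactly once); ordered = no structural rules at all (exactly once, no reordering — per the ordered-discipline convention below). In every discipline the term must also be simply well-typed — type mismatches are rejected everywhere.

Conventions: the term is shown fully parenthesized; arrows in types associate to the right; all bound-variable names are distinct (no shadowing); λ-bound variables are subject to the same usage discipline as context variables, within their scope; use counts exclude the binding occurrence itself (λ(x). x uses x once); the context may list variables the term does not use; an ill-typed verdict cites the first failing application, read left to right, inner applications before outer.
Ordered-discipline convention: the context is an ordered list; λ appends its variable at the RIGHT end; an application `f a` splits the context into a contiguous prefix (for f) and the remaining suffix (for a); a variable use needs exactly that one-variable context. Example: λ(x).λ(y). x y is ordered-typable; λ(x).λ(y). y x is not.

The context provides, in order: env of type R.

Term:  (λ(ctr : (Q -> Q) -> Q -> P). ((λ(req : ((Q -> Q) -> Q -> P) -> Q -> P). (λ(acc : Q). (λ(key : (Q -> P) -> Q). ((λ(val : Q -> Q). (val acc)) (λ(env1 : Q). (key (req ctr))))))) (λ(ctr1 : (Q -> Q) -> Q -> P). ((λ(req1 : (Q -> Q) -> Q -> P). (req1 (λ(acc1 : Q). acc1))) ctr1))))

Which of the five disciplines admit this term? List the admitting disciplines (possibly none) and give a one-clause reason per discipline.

admitted in: affine, unrestricted
use counts: env: 0×, ctr [bound]: 1×, req [bound]: 1×, acc [bound]: 1×, key [bound]: 1×, val [bound]: 1×, env1 [bound]: 0×, ctr1 [bound]: 1×, req1 [bound]: 1×, acc1 [bound]: 1×
left-to-right use order: val, acc, key, req, ctr, req1, acc1, ctr1
typing: ✓ — ((Q -> Q) -> Q -> P) -> Q -> ((Q -> P) -> Q) -> Q
ordered ✗ (env, env1 never used (weakening))
linear ✗ (env, env1 never used (weakening))
affine ✓ (none of env, ctr, req, acc, key, val, env1, ctr1, req1, acc1 used more than once)
relevant ✗ (env, env1 never used (weakening))
unrestricted ✓ (well-typed at ((Q -> Q) -> Q -> P) -> Q -> ((Q -> P) -> Q) -> Q; no restrictions here)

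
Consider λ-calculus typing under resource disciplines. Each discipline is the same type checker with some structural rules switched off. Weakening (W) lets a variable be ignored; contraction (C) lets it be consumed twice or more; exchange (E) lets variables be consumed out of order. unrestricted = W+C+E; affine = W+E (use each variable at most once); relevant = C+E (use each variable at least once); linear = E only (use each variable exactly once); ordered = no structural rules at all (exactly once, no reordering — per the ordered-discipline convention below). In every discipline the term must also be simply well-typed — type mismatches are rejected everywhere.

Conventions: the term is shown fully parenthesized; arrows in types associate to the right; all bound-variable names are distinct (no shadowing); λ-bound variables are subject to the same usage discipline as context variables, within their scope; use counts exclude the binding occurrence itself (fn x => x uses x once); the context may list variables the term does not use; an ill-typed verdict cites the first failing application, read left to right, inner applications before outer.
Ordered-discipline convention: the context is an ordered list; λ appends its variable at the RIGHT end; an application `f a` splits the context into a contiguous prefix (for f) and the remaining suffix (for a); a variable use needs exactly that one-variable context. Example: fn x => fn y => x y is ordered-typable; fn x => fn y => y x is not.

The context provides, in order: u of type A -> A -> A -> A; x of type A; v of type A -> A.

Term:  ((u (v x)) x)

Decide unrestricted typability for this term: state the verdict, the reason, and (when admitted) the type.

yes — typability at A -> A is all that's needed; term : A -> A
usage: u: 1×; x: 2×; v: 1×
left-to-right use order: u, v, x, x
typing: well-typed — term : A -> A
per-discipline verdicts: ordered ✗; linear ✗; affine ✗; relevant ✓; unrestricted ✓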